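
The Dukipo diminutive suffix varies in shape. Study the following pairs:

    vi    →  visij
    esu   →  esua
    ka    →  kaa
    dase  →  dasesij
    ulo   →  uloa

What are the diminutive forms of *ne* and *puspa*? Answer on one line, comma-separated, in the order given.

The alternation tracks the last vowel of the stem — -sij when the last vowel of the stem is a front vowel (*vi*, *dase*); -a when the last vowel of the stem is a back vowel (*esu*, *ka*, *ulo*).
*ne*: last vowel = /e/, a front vowel → -sij → *nesij*.
*puspa* — last vowel /a/ (a back vowel) → -a → *puspaa*.

nesij, puspaa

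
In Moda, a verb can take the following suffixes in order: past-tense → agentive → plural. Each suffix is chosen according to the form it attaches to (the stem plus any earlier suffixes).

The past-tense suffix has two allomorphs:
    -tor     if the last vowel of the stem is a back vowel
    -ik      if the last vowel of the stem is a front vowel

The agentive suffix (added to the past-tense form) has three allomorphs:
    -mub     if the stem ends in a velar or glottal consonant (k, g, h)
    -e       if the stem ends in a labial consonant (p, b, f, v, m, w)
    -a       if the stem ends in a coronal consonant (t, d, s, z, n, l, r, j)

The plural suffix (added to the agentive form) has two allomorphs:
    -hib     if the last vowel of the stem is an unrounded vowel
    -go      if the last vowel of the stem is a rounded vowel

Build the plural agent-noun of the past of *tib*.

tibikmubgo

*tib* — last vowel /i/ (a front vowel) → -ik → *tibik*.
The past-tense form *tibik*: final consonant = /k/, velar/glottal → -mub → *tibikmub*.
The agentive form *tibikmub*: last vowel = /u/, a rounded vowel → -go → *tibikmubgo*.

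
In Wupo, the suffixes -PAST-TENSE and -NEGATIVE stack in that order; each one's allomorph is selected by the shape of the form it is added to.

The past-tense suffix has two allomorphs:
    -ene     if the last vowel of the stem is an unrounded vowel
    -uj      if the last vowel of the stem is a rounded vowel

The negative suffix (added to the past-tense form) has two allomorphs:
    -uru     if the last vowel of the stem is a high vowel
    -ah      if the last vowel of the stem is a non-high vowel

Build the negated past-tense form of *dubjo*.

Since the last vowel of *dubjo* is /o/ (a rounded vowel), it takes -uj, giving *dubjouj*.
The past-tense form *dubjouj* — last vowel /u/ (a high vowel) → -uru → *dubjoujuru*.

dubjoujuru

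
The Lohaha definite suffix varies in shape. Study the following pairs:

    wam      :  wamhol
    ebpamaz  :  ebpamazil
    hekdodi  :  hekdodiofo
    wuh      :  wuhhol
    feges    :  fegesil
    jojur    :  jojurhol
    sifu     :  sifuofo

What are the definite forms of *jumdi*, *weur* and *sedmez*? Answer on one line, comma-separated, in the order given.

jumdiofo, weurhol, sedmezil

The pattern is sibilance of the final sound: -il when the stem ends in a sibilant (*ebpamaz*, *feges*); -hol when the stem ends in a non-sibilant consonant (*wam*, *wuh*, *jojur*); -ofo when the stem ends in a vowel (*hekdodi*, *sifu*).
Since the final sound of *jumdi* is /i/ (a vowel), it takes -ofo, giving *jumdiofo*.
*weur*: final sound = /r/, a non-sibilant consonant → -hol → *weurhol*.
*sedmez*: final sound = /z/, a sibilant → -il → *sedmezil*.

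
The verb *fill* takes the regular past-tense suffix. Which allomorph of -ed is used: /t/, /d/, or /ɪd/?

The stem *fill* ends in a voiced sound other than /d/.
The -ed suffix is realized as /ɪd/ after /t, d/; as /t/ after other voiceless consonants; and as /d/ after other voiced sounds.
So -ed on *fill* is pronounced /d/.

/d/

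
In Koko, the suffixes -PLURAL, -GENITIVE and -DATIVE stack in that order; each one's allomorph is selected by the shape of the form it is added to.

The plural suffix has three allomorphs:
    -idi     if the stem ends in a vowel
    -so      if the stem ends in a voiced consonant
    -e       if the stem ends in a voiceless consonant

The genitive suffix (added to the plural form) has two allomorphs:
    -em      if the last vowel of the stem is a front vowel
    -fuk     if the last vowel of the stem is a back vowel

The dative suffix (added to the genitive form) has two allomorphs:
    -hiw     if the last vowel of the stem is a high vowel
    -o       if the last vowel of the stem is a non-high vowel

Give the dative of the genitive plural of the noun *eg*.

*eg* — final sound /g/ (a voiced consonant) → -so → *egso*.
Since the last vowel of the plural form *egso* is /o/ (a back vowel), it takes -fuk, giving *egsofuk*.
The genitive form *egsofuk* — last vowel /u/ (a high vowel) → -hiw → *egsofukhiw*.

egsofukhiw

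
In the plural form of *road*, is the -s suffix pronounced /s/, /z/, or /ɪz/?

The stem *road* ends in a voiced non-sibilant sound.
The plural suffix surfaces as /ɪz/ after sibilants, /s/ after other voiceless consonants, and /z/ after other voiced sounds.
So the plural -s on *road* is pronounced /z/.

/z/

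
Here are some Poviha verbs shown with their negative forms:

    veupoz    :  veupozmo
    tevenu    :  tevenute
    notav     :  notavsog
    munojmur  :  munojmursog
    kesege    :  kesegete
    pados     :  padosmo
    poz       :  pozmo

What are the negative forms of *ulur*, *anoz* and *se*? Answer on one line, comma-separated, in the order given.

Looking at the final sound of each stem: -mo when the stem ends in a sibilant (*veupoz*, *pados*, *poz*); -sog when the stem ends in a non-sibilant consonant (*notav*, *munojmur*); -te when the stem ends in a vowel (*tevenu*, *kesege*).
Since the final sound of *ulur* is /r/ (a non-sibilant consonant), it takes -sog, giving *ulursog*.
*anoz*: final sound = /z/, a sibilant → -mo → *anozmo*.
*se*: final sound = /e/, a vowel → -te → *sete*.

ulursog, anozmo, sete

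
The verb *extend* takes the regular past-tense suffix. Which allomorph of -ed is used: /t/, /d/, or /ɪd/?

The stem *extend* ends in /t/ or /d/.
The -ed suffix is realized as /ɪd/ after /t, d/; as /t/ after other voiceless consonants; and as /d/ after other voiced sounds.
So -ed on *extend* is pronounced /ɪd/.

/ɪd/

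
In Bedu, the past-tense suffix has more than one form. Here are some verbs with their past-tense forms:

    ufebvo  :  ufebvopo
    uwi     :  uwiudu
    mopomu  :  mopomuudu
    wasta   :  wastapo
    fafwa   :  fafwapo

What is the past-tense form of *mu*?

Looking at the last vowel of each stem: -udu when the last vowel of the stem is a high vowel (*uwi*, *mopomu*); -po when the last vowel of the stem is a non-high vowel (*ufebvo*, *wasta*, *fafwa*).
*mu* — last vowel /u/ (a high vowel) → -udu → *muudu*.

muudu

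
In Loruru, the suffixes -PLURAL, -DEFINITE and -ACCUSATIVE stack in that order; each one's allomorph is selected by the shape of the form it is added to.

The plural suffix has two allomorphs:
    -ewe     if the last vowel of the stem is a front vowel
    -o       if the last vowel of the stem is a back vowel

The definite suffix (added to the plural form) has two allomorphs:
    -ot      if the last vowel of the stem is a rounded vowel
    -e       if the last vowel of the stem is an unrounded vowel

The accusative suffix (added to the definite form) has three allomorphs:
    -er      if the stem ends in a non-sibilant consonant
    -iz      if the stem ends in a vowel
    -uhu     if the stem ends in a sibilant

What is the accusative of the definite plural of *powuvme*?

powuvmeeweeiz

The last vowel of *powuvme* is /e/, which is a front vowel, so the plural suffix is -ewe, giving *powuvmeewe*.
Since the last vowel of the plural form *powuvmeewe* is /e/ (an unrounded vowel), it takes -e, giving *powuvmeewee*.
The definite form *powuvmeewee*: final sound = /e/, a vowel → -iz → *powuvmeeweeiz*.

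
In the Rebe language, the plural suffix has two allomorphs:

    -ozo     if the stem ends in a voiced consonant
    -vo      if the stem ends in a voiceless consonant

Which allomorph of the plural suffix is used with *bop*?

-vo

*bop* — final consonant /p/ (voiceless) → -vo.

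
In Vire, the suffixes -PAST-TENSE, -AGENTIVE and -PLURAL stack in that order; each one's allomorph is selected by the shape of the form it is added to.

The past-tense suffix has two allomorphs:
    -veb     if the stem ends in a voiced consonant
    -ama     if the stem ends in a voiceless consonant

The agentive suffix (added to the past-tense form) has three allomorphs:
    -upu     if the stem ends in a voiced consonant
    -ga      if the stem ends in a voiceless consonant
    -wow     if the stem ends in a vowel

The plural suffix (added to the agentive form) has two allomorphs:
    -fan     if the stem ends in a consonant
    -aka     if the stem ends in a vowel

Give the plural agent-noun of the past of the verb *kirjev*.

Since the final consonant of *kirjev* is /v/ (voiced), it takes -veb, giving *kirjevveb*.
The past-tense form *kirjevveb*: final sound = /b/, a voiced consonant → -upu → *kirjevvebupu*.
The final sound of the agentive form *kirjevvebupu* is /u/, which is a vowel, so the plural suffix is -aka, giving *kirjevvebupuaka*.

kirjevvebupuaka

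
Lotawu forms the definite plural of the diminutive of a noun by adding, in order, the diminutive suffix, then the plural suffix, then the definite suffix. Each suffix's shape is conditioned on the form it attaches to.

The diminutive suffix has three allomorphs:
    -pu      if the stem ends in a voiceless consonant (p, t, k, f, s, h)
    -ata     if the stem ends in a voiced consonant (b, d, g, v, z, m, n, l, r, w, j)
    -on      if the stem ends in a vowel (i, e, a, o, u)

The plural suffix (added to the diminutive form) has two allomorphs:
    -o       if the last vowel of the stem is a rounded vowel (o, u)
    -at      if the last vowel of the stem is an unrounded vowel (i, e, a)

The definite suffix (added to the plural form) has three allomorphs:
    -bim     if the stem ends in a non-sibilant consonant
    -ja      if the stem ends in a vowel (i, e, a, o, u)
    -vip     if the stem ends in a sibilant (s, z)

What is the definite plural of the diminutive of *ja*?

Since the final sound of *ja* is /a/ (a vowel), it takes -on, giving *jaon*.
Since the last vowel of the diminutive form *jaon* is /o/ (a rounded vowel), it takes -o, giving *jaono*.
The plural form *jaono* — final sound /o/ (a vowel) → -ja → *jaonoja*.

jaonoja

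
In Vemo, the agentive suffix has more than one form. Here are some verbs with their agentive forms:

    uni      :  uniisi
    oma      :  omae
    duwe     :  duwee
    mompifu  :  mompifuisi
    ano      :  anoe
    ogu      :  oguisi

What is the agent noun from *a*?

The alternation tracks the last vowel of the stem — -isi when the last vowel of the stem is a high vowel (*uni*, *mompifu*, *ogu*); -e when the last vowel of the stem is a non-high vowel (*oma*, *duwe*, *ano*).
Since the last vowel of *a* is /a/ (a non-high vowel), it takes -e, giving *ae*.

ae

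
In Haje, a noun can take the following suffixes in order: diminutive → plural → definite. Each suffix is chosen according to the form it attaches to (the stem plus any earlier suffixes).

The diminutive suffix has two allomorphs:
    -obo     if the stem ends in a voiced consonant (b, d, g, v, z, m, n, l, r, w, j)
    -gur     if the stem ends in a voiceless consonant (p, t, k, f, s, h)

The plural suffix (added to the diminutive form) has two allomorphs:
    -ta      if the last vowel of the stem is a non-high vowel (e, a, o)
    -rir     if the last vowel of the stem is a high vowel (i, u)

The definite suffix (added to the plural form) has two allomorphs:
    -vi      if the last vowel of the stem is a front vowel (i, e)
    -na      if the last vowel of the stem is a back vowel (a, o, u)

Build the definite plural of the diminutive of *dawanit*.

dawanitgurrirvi

The final consonant of *dawanit* is /t/, which is voiceless, so the diminutive suffix is -gur, giving *dawanitgur*.
The diminutive form *dawanitgur* — last vowel /u/ (a high vowel) → -rir → *dawanitgurrir*.
The plural form *dawanitgurrir*: last vowel = /i/, a front vowel → -vi → *dawanitgurrirvi*.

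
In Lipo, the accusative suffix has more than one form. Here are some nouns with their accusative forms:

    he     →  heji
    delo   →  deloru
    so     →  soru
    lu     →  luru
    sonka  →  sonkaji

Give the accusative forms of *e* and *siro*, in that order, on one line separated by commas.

eji, siroru

The suffix is conditioned by the last vowel: -ru when the last vowel of the stem is a rounded vowel (*delo*, *so*, *lu*); -ji when the last vowel of the stem is an unrounded vowel (*he*, *sonka*).
*e*: last vowel = /e/, an unrounded vowel → -ji → *eji*.
*siro*: last vowel = /o/, a rounded vowel → -ru → *siroru*.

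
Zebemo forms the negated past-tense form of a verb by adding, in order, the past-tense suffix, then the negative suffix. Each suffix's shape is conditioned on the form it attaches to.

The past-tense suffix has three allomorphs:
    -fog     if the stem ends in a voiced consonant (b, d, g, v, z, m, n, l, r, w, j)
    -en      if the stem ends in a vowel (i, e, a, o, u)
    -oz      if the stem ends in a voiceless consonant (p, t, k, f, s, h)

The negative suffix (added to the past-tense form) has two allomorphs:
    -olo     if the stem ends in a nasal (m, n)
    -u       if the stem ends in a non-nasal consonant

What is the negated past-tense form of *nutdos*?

*nutdos*: final sound = /s/, a voiceless consonant → -oz → *nutdosoz*.
The final consonant of the past-tense form *nutdosoz* is /z/, which is non-nasal, so the negative suffix is -u, giving *nutdosozu*.

nutdosozu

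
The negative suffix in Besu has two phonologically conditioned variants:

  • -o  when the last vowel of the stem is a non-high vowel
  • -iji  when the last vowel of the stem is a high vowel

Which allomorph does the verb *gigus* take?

*gigus* — last vowel /u/ (a high vowel) → -iji.

-iji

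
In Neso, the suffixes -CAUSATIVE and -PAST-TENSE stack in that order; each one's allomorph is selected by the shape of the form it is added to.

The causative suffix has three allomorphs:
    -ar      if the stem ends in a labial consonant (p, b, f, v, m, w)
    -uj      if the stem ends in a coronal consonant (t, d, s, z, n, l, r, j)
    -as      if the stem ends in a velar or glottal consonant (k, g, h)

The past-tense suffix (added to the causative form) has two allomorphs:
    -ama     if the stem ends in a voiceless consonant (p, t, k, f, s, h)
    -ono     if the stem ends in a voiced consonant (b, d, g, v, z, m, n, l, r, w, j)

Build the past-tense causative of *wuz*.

Since the final consonant of *wuz* is /z/ (coronal), it takes -uj, giving *wuzuj*.
The final consonant of the causative form *wuzuj* is /j/, which is voiced, so the past-tense suffix is -ono, giving *wuzujono*.

wuzujono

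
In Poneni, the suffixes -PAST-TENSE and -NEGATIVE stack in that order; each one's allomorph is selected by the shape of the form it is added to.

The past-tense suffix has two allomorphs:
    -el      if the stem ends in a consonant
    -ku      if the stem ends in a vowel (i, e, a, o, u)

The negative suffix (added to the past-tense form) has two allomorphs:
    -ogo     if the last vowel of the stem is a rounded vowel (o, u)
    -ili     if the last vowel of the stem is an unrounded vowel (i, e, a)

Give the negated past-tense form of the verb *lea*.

The final sound of *lea* is /a/, which is a vowel, so the past-tense suffix is -ku, giving *leaku*.
The past-tense form *leaku*: last vowel = /u/, a rounded vowel → -ogo → *leakuogo*.

leakuogo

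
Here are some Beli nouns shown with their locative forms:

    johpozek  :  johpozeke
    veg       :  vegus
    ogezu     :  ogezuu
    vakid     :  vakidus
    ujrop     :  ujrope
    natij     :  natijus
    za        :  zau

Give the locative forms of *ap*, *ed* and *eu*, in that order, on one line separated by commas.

Looking at the final sound of each stem: -e when the stem ends in a voiceless consonant (*johpozek*, *ujrop*); -us when the stem ends in a voiced consonant (*veg*, *vakid*, *natij*); -u when the stem ends in a vowel (*ogezu*, *za*).
Since the final sound of *ap* is /p/ (a voiceless consonant), it takes -e, giving *ape*.
*ed* — final sound /d/ (a voiced consonant) → -us → *edus*.
Since the final sound of *eu* is /u/ (a vowel), it takes -u, giving *euu*.

ape, edus, euu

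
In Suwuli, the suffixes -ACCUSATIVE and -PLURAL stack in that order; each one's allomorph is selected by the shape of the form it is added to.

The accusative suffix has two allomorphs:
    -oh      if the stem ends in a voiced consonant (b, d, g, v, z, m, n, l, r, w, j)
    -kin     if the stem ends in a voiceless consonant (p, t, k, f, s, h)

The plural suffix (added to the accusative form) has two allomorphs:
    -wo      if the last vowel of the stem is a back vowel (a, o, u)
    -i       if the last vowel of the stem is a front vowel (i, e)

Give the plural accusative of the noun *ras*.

The final consonant of *ras* is /s/, which is voiceless, so the accusative suffix is -kin, giving *raskin*.
Since the last vowel of the accusative form *raskin* is /i/ (a front vowel), it takes -i, giving *raskini*.

raskini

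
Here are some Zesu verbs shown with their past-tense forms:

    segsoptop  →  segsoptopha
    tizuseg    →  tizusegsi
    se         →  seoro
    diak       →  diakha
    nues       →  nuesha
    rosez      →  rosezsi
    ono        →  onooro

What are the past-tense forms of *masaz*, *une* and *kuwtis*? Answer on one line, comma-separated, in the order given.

The suffix is conditioned by the final sound: -ha when the stem ends in a voiceless consonant (*segsoptop*, *diak*, *nues*); -si when the stem ends in a voiced consonant (*tizuseg*, *rosez*); -oro when the stem ends in a vowel (*se*, *ono*).
The final sound of *masaz* is /z/, which is a voiced consonant, so the suffix is -si, giving *masazsi*.
*une* — final sound /e/ (a vowel) → -oro → *uneoro*.
*kuwtis*: final sound = /s/, a voiceless consonant → -ha → *kuwtisha*.

masazsi, uneoro, kuwtisha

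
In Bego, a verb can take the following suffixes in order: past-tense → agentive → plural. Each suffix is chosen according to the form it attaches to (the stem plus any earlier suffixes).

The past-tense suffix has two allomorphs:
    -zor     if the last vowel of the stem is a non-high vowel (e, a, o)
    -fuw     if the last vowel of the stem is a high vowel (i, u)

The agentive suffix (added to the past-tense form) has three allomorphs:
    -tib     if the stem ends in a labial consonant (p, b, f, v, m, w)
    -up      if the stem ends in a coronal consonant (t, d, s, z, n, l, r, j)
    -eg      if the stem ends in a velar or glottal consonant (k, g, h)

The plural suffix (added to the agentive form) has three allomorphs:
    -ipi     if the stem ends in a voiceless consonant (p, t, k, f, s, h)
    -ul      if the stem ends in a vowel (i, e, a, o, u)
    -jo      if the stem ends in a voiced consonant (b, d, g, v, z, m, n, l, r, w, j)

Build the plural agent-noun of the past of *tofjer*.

tofjerzorupipi

Since the last vowel of *tofjer* is /e/ (a non-high vowel), it takes -zor, giving *tofjerzor*.
The past-tense form *tofjerzor* — final consonant /r/ (coronal) → -up → *tofjerzorup*.
The agentive form *tofjerzorup* — final sound /p/ (a voiceless consonant) → -ipi → *tofjerzorupipi*.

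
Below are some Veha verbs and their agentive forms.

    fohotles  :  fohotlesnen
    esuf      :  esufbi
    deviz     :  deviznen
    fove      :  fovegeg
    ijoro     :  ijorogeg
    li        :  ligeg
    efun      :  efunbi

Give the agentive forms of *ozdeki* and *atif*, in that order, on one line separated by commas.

The suffix is conditioned by the final sound: -nen when the stem ends in a sibilant (*fohotles*, *deviz*); -bi when the stem ends in a non-sibilant consonant (*esuf*, *efun*); -geg when the stem ends in a vowel (*fove*, *ijoro*, *li*).
Since the final sound of *ozdeki* is /i/ (a vowel), it takes -geg, giving *ozdekigeg*.
*atif* — final sound /f/ (a non-sibilant consonant) → -bi → *atifbi*.

ozdekigeg, atifbi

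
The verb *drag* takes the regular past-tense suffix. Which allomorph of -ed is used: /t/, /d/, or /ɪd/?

/d/

The stem *drag* ends in a voiced sound other than /d/.
The -ed suffix is realized as /ɪd/ after /t, d/; as /t/ after other voiceless consonants; and as /d/ after other voiced sounds.
So -ed on *drag* is pronounced /d/.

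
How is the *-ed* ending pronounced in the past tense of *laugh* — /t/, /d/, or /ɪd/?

The stem *laugh* ends in a voiceless consonant other than /t/.
The -ed suffix is realized as /ɪd/ after /t, d/; as /t/ after other voiceless consonants; and as /d/ after other voiced sounds.
So -ed on *laugh* is pronounced /t/.

/t/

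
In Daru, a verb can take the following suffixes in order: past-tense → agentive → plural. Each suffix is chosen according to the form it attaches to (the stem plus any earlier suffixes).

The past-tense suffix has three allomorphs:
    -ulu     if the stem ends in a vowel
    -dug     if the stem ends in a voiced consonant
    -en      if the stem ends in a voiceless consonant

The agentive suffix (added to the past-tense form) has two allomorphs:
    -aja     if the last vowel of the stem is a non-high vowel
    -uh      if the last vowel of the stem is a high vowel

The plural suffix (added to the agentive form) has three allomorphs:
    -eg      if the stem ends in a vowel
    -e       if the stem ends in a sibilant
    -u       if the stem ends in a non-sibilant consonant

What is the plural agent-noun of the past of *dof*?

dofenajaeg

The final sound of *dof* is /f/, which is a voiceless consonant, so the past-tense suffix is -en, giving *dofen*.
Since the last vowel of the past-tense form *dofen* is /e/ (a non-high vowel), it takes -aja, giving *dofenaja*.
Since the final sound of the agentive form *dofenaja* is /a/ (a vowel), it takes -eg, giving *dofenajaeg*.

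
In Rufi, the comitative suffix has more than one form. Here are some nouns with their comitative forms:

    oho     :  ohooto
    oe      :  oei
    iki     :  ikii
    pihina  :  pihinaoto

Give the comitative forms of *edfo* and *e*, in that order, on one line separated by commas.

The alternation tracks the last vowel of the stem — -i when the last vowel of the stem is a front vowel (*oe*, *iki*); -oto when the last vowel of the stem is a back vowel (*oho*, *pihina*).
*edfo*: last vowel = /o/, a back vowel → -oto → *edfooto*.
*e*: last vowel = /e/, a front vowel → -i → *ei*.

edfooto, ei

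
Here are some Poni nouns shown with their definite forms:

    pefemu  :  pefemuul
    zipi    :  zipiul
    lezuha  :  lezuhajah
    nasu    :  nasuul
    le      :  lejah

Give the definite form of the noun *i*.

iul

The suffix is conditioned by the last vowel: -ul when the last vowel of the stem is a high vowel (*pefemu*, *zipi*, *nasu*); -jah when the last vowel of the stem is a non-high vowel (*lezuha*, *le*).
*i*: last vowel = /i/, a high vowel → -ul → *iul*.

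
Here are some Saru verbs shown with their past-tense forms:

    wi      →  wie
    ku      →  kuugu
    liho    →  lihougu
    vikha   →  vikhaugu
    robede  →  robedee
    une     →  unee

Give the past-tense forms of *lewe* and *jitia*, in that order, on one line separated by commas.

The pattern is front/back vowel harmony: -e when the last vowel of the stem is a front vowel (*wi*, *robede*, *une*); -ugu when the last vowel of the stem is a back vowel (*ku*, *liho*, *vikha*).
*lewe* — last vowel /e/ (a front vowel) → -e → *lewee*.
Since the last vowel of *jitia* is /a/ (a back vowel), it takes -ugu, giving *jitiaugu*.

lewee, jitiaugu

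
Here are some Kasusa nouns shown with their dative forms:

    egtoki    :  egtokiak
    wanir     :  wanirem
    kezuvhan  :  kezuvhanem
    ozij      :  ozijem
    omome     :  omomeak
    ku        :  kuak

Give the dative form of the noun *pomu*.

The suffix is conditioned by the final sound: -em when the stem ends in a consonant (*wanir*, *kezuvhan*, *ozij*); -ak when the stem ends in a vowel (*egtoki*, *omome*, *ku*).
*pomu* — final sound /u/ (a vowel) → -ak → *pomuak*.

pomuak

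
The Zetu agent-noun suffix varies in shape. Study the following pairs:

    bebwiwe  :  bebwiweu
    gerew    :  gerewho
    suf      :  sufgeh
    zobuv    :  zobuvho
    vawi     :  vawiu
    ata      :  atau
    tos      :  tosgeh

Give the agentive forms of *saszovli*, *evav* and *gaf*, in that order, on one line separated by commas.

The alternation tracks the final sound of the stem — -geh when the stem ends in a voiceless consonant (*suf*, *tos*); -ho when the stem ends in a voiced consonant (*gerew*, *zobuv*); -u when the stem ends in a vowel (*bebwiwe*, *vawi*, *ata*).
Since the final sound of *saszovli* is /i/ (a vowel), it takes -u, giving *saszovliu*.
Since the final sound of *evav* is /v/ (a voiced consonant), it takes -ho, giving *evavho*.
Since the final sound of *gaf* is /f/ (a voiceless consonant), it takes -geh, giving *gafgeh*.

saszovliu, evavho, gafgeh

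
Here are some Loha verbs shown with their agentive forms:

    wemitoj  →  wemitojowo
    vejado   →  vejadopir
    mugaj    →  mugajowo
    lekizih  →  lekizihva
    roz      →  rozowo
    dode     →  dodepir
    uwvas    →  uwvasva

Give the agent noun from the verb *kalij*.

Looking at the final sound of each stem: -va when the stem ends in a voiceless consonant (*lekizih*, *uwvas*); -owo when the stem ends in a voiced consonant (*wemitoj*, *mugaj*, *roz*); -pir when the stem ends in a vowel (*vejado*, *dode*).
*kalij* — final sound /j/ (a voiced consonant) → -owo → *kalijowo*.

kalijowo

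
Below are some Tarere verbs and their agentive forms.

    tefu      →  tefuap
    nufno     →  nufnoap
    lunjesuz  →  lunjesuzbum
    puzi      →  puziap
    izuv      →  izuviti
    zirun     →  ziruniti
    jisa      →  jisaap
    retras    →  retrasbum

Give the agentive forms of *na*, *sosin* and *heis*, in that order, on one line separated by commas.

naap, sosiniti, heisbum

The pattern is sibilance of the final sound: -bum when the stem ends in a sibilant (*lunjesuz*, *retras*); -iti when the stem ends in a non-sibilant consonant (*izuv*, *zirun*); -ap when the stem ends in a vowel (*tefu*, *nufno*, *puzi*, *jisa*).
The final sound of *na* is /a/, which is a vowel, so the suffix is -ap, giving *naap*.
Since the final sound of *sosin* is /n/ (a non-sibilant consonant), it takes -iti, giving *sosiniti*.
The final sound of *heis* is /s/, which is a sibilant, so the suffix is -bum, giving *heisbum*.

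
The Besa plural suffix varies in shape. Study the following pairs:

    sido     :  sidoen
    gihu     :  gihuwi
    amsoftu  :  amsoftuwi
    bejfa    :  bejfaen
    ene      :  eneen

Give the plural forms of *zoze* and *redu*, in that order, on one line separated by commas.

Looking at the last vowel of each stem: -wi when the last vowel of the stem is a high vowel (*gihu*, *amsoftu*); -en when the last vowel of the stem is a non-high vowel (*sido*, *bejfa*, *ene*).
Since the last vowel of *zoze* is /e/ (a non-high vowel), it takes -en, giving *zozeen*.
The last vowel of *redu* is /u/, which is a high vowel, so the suffix is -wi, giving *reduwi*.

zozeen, reduwi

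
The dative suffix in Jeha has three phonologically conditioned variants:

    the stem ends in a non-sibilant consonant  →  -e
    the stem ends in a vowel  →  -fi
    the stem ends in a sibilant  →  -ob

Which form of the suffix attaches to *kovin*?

-e

*kovin*: final sound = /n/, a non-sibilant consonant → -e.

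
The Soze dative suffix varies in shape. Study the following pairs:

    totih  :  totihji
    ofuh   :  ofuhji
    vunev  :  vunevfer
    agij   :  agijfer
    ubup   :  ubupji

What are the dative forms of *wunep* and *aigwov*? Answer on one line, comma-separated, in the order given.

wunepji, aigwovfer

Looking at the final consonant of each stem: -ji when the stem ends in a voiceless consonant (*totih*, *ofuh*, *ubup*); -fer when the stem ends in a voiced consonant (*vunev*, *agij*).
*wunep*: final consonant = /p/, voiceless → -ji → *wunepji*.
*aigwov* — final consonant /v/ (voiced) → -fer → *aigwovfer*.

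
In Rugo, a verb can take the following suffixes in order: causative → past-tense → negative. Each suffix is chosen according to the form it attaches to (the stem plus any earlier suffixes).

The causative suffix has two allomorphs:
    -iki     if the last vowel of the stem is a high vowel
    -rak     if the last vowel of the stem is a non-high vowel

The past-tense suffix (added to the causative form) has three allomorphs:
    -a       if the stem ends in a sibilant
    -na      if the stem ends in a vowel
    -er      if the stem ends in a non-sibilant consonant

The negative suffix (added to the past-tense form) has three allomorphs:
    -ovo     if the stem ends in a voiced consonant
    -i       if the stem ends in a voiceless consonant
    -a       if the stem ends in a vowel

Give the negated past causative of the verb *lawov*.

The last vowel of *lawov* is /o/, which is a non-high vowel, so the causative suffix is -rak, giving *lawovrak*.
The final sound of the causative form *lawovrak* is /k/, which is a non-sibilant consonant, so the past-tense suffix is -er, giving *lawovraker*.
The final sound of the past-tense form *lawovraker* is /r/, which is a voiced consonant, so the negative suffix is -ovo, giving *lawovrakerovo*.

lawovrakerovo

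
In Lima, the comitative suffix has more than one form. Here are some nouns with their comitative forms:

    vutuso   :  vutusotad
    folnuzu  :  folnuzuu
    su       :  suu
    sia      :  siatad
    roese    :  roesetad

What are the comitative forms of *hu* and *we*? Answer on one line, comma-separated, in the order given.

huu, wetad

Looking at the last vowel of each stem: -u when the last vowel of the stem is a high vowel (*folnuzu*, *su*); -tad when the last vowel of the stem is a non-high vowel (*vutuso*, *sia*, *roese*).
*hu*: last vowel = /u/, a high vowel → -u → *huu*.
The last vowel of *we* is /e/, which is a non-high vowel, so the suffix is -tad, giving *wetad*.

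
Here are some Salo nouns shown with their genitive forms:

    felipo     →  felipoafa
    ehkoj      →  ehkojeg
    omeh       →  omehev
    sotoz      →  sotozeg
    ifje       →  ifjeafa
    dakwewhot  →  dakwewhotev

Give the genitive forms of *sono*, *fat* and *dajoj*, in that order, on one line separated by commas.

sonoafa, fatev, dajojeg

The pattern is voicing of the final sound: -ev when the stem ends in a voiceless consonant (*omeh*, *dakwewhot*); -eg when the stem ends in a voiced consonant (*ehkoj*, *sotoz*); -afa when the stem ends in a vowel (*felipo*, *ifje*).
*sono*: final sound = /o/, a vowel → -afa → *sonoafa*.
The final sound of *fat* is /t/, which is a voiceless consonant, so the suffix is -ev, giving *fatev*.
*dajoj* — final sound /j/ (a voiced consonant) → -eg → *dajojeg*.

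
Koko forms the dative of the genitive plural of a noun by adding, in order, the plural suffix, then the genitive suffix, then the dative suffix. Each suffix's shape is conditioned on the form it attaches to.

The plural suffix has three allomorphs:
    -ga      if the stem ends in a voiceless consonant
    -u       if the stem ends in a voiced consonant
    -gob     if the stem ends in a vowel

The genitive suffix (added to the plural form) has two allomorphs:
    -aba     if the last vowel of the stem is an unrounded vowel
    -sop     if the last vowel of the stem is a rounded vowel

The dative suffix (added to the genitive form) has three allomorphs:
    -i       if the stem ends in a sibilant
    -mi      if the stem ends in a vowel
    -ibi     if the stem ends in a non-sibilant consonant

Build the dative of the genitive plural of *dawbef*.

dawbefgaabami

*dawbef*: final sound = /f/, a voiceless consonant → -ga → *dawbefga*.
The plural form *dawbefga*: last vowel = /a/, an unrounded vowel → -aba → *dawbefgaaba*.
The genitive form *dawbefgaaba*: final sound = /a/, a vowel → -mi → *dawbefgaabami*.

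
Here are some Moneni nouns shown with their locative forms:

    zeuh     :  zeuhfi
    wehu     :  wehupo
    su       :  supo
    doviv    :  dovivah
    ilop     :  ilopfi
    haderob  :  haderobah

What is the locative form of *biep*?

biepfi

The suffix is conditioned by the final sound: -fi when the stem ends in a voiceless consonant (*zeuh*, *ilop*); -ah when the stem ends in a voiced consonant (*doviv*, *haderob*); -po when the stem ends in a vowel (*wehu*, *su*).
*biep*: final sound = /p/, a voiceless consonant → -fi → *biepfi*.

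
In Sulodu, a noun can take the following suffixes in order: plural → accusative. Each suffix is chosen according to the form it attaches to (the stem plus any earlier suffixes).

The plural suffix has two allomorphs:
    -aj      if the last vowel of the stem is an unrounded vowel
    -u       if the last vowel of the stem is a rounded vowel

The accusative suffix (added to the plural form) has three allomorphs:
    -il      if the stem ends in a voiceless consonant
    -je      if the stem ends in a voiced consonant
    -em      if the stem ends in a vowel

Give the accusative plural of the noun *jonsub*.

jonsubuem

*jonsub* — last vowel /u/ (a rounded vowel) → -u → *jonsubu*.
The plural form *jonsubu* — final sound /u/ (a vowel) → -em → *jonsubuem*.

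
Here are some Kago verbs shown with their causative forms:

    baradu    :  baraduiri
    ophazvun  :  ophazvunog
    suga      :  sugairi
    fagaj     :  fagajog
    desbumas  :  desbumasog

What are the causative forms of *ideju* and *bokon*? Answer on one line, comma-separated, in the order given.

The suffix is conditioned by the final sound: -og when the stem ends in a consonant (*ophazvun*, *fagaj*, *desbumas*); -iri when the stem ends in a vowel (*baradu*, *suga*).
Since the final sound of *ideju* is /u/ (a vowel), it takes -iri, giving *idejuiri*.
*bokon*: final sound = /n/, a consonant → -og → *bokonog*.

idejuiri, bokonog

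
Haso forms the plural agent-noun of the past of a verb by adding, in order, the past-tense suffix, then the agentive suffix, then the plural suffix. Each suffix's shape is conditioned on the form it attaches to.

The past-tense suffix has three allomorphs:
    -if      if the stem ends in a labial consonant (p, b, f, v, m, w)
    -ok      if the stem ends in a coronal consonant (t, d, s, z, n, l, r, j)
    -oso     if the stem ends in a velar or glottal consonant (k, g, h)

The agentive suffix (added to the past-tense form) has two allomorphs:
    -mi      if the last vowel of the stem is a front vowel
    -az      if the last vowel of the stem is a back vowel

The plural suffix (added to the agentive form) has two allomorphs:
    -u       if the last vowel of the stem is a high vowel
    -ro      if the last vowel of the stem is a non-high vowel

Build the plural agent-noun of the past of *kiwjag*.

kiwjagosoazro

Since the final consonant of *kiwjag* is /g/ (velar/glottal), it takes -oso, giving *kiwjagoso*.
Since the last vowel of the past-tense form *kiwjagoso* is /o/ (a back vowel), it takes -az, giving *kiwjagosoaz*.
Since the last vowel of the agentive form *kiwjagosoaz* is /a/ (a non-high vowel), it takes -ro, giving *kiwjagosoazro*.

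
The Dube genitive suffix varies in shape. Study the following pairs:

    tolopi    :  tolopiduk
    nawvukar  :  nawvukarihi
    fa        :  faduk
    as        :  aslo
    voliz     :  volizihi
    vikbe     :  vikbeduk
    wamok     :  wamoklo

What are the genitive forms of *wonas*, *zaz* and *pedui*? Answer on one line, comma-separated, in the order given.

The suffix is conditioned by the final sound: -lo when the stem ends in a voiceless consonant (*as*, *wamok*); -ihi when the stem ends in a voiced consonant (*nawvukar*, *voliz*); -duk when the stem ends in a vowel (*tolopi*, *fa*, *vikbe*).
*wonas* — final sound /s/ (a voiceless consonant) → -lo → *wonaslo*.
The final sound of *zaz* is /z/, which is a voiced consonant, so the suffix is -ihi, giving *zazihi*.
*pedui* — final sound /i/ (a vowel) → -duk → *peduiduk*.

wonaslo, zazihi, peduiduk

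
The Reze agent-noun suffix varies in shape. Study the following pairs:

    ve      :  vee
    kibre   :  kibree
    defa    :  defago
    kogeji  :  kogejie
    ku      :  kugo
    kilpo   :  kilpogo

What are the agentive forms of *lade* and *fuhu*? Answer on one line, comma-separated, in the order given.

ladee, fuhugo

The alternation tracks the last vowel of the stem — -e when the last vowel of the stem is a front vowel (*ve*, *kibre*, *kogeji*); -go when the last vowel of the stem is a back vowel (*defa*, *ku*, *kilpo*).
*lade* — last vowel /e/ (a front vowel) → -e → *ladee*.
Since the last vowel of *fuhu* is /u/ (a back vowel), it takes -go, giving *fuhugo*.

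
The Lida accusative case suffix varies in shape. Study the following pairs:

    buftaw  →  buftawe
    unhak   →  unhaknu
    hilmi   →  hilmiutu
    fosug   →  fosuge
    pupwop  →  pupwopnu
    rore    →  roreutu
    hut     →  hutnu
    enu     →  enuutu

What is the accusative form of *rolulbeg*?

Looking at the final sound of each stem: -nu when the stem ends in a voiceless consonant (*unhak*, *pupwop*, *hut*); -e when the stem ends in a voiced consonant (*buftaw*, *fosug*); -utu when the stem ends in a vowel (*hilmi*, *rore*, *enu*).
*rolulbeg*: final sound = /g/, a voiced consonant → -e → *rolulbege*.

rolulbege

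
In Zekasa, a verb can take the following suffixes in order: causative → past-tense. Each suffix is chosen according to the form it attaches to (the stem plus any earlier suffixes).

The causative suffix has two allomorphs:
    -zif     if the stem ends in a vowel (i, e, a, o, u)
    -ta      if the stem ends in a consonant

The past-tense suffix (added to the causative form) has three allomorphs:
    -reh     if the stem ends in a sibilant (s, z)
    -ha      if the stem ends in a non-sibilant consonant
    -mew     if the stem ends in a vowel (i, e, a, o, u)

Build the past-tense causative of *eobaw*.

eobawtamew

Since the final sound of *eobaw* is /w/ (a consonant), it takes -ta, giving *eobawta*.
Since the final sound of the causative form *eobawta* is /a/ (a vowel), it takes -mew, giving *eobawtamew*.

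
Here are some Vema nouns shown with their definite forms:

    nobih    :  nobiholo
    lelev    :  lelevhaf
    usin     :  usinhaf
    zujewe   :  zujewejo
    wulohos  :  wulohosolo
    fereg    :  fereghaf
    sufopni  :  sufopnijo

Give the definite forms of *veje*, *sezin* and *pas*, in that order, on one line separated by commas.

vejejo, sezinhaf, pasolo

The suffix is conditioned by the final sound: -olo when the stem ends in a voiceless consonant (*nobih*, *wulohos*); -haf when the stem ends in a voiced consonant (*lelev*, *usin*, *fereg*); -jo when the stem ends in a vowel (*zujewe*, *sufopni*).
Since the final sound of *veje* is /e/ (a vowel), it takes -jo, giving *vejejo*.
*sezin* — final sound /n/ (a voiced consonant) → -haf → *sezinhaf*.
*pas*: final sound = /s/, a voiceless consonant → -olo → *pasolo*.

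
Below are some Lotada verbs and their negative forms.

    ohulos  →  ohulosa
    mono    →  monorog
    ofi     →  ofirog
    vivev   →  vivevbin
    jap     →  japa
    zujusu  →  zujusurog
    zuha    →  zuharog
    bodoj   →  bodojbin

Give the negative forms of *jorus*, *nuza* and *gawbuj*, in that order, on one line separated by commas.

jorusa, nuzarog, gawbujbin

The suffix is conditioned by the final sound: -a when the stem ends in a voiceless consonant (*ohulos*, *jap*); -bin when the stem ends in a voiced consonant (*vivev*, *bodoj*); -rog when the stem ends in a vowel (*mono*, *ofi*, *zujusu*, *zuha*).
*jorus*: final sound = /s/, a voiceless consonant → -a → *jorusa*.
*nuza*: final sound = /a/, a vowel → -rog → *nuzarog*.
*gawbuj*: final sound = /j/, a voiced consonant → -bin → *gawbujbin*.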